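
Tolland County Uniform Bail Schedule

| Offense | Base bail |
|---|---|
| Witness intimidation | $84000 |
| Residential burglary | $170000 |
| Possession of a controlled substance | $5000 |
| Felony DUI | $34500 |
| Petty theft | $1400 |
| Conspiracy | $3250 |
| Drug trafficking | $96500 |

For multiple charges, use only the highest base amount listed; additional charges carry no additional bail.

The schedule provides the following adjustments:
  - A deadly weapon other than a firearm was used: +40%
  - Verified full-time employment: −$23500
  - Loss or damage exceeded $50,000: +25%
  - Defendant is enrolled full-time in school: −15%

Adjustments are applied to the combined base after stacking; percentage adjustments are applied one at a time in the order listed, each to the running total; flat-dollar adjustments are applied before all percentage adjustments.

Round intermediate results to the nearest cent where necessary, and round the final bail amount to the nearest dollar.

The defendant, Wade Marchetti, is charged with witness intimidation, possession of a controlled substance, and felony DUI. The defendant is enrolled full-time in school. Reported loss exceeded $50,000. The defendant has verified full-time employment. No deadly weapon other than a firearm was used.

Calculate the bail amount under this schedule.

Base amounts from the schedule: witness intimidation $84000; possession of a controlled substance $5000; felony DUI $34500.
Stacking rule: use the highest base only. Highest is witness intimidation at $84000. Combined base = $84000.
Verified full-time employment (−$23500 flat): $84000 − $23500 = $60500.
Loss or damage exceeded $50,000 (+25%): $60500 × 1.25 = $75625.
Defendant is enrolled full-time in school (−15%): $75625 × 0.85 = $64281.25.
Rounded to the nearest dollar: $64281.

$64281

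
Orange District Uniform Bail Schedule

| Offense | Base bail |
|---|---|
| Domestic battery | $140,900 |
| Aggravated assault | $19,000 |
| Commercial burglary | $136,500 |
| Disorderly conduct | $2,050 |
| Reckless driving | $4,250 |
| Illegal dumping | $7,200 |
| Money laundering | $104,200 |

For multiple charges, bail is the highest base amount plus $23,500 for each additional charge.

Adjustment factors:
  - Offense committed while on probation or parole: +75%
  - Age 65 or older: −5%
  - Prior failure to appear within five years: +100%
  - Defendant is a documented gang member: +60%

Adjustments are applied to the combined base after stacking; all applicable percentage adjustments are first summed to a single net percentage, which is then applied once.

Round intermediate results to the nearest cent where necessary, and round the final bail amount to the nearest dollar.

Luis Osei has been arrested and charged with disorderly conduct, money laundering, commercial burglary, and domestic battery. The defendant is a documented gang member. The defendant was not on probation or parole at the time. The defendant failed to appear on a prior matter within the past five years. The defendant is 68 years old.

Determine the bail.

$539,070

Base amounts from the schedule: disorderly conduct $2,050; money laundering $104,200; commercial burglary $136,500; domestic battery $140,900.
Stacking rule: highest base plus $23,500 per additional charge. Highest is domestic battery at $140,900; 3 additional charges → +$70,500. Combined base = $211,400.
Net percentage adjustment: −5% +100% +60% = +155%. $211,400 × 2.55 = $539,070.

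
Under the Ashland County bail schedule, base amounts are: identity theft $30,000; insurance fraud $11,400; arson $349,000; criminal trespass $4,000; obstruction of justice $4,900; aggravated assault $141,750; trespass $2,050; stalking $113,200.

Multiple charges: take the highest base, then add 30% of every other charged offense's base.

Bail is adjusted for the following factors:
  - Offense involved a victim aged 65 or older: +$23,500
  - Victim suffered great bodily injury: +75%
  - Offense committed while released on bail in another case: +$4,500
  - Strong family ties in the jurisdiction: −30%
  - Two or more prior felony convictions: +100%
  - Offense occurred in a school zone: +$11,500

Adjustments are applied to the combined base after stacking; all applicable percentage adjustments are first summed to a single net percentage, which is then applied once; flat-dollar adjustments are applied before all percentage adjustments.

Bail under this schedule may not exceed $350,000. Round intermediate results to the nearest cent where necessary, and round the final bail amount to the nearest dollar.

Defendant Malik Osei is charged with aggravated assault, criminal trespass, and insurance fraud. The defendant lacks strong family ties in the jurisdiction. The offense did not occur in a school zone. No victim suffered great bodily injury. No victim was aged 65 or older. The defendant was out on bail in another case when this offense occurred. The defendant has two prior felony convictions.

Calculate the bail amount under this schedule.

$301,740

Base amounts from the schedule: aggravated assault $141,750; criminal trespass $4,000; insurance fraud $11,400.
Stacking rule: highest base plus 30% of each additional charge. Highest is aggravated assault at $141,750. Additional: $4,000 × 30% = $1,200; $11,400 × 30% = $3,420. Combined base = $141,750 + $4,620 = $146,370.
Offense committed while released on bail in another case (+$4,500 flat): $146,370 + $4,500 = $150,870.
Two or more prior felony convictions (+100%): $150,870 × 2 = $301,740.
$301,740 is within the $350,000 maximum.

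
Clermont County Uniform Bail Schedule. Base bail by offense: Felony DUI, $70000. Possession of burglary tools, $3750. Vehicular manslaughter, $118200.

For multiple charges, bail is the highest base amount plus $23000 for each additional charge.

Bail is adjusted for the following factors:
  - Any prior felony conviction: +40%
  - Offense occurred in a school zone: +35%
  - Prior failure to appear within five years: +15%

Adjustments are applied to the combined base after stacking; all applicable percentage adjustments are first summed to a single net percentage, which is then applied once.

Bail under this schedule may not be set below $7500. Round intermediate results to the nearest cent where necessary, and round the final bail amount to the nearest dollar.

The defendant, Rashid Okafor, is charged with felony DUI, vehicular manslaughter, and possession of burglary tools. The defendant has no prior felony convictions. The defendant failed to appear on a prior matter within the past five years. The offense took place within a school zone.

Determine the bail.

Base amounts from the schedule: felony DUI $70000; vehicular manslaughter $118200; possession of burglary tools $3750.
Stacking rule: highest base plus $23000 per additional charge. Highest is vehicular manslaughter at $118200; 2 additional charges → +$46000. Combined base = $164200.
Net percentage adjustment: +35% +15% = +50%. $164200 × 1.5 = $246300.
$246300 is at or above the $7500 minimum.

$246300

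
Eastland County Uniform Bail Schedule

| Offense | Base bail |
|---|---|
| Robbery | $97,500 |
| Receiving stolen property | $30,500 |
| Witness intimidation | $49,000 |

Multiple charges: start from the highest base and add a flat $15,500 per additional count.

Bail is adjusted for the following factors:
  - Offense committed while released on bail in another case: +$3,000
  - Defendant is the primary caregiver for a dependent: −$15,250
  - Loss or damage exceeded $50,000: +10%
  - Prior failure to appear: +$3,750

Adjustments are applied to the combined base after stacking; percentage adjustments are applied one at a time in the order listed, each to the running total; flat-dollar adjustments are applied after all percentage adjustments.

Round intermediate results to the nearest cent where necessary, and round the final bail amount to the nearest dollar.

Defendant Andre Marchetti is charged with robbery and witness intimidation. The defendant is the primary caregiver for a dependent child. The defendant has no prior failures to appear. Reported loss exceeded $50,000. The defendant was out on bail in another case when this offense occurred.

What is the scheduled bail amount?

$112,050

Base amounts from the schedule: robbery $97,500; witness intimidation $49,000.
Stacking rule: highest base plus $15,500 per additional charge. Highest is robbery at $97,500; 1 additional charge → +$15,500. Combined base = $113,000.
Loss or damage exceeded $50,000 (+10%): $113,000 × 1.1 = $124,300.
Offense committed while released on bail in another case (+$3,000 flat): $124,300 + $3,000 = $127,300.
Defendant is the primary caregiver for a dependent (−$15,250 flat): $127,300 − $15,250 = $112,050.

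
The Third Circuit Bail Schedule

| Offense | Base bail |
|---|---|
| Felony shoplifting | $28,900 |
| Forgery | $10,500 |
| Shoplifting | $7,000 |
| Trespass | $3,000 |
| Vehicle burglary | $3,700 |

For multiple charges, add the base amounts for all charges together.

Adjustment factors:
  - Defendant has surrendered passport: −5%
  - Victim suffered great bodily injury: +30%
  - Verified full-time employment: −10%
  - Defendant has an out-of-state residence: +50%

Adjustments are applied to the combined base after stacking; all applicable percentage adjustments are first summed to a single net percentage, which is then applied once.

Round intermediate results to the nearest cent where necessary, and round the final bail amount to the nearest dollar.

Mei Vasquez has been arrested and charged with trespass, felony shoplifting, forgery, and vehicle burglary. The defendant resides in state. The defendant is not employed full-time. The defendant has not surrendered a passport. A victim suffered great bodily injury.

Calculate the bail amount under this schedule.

$59,930

Base amounts from the schedule: trespass $3,000; felony shoplifting $28,900; forgery $10,500; vehicle burglary $3,700.
Stacking rule: sum of all bases. $3,000 + $28,900 + $10,500 + $3,700 = $46,100.
Victim suffered great bodily injury (+30%): $46,100 × 1.3 = $59,930.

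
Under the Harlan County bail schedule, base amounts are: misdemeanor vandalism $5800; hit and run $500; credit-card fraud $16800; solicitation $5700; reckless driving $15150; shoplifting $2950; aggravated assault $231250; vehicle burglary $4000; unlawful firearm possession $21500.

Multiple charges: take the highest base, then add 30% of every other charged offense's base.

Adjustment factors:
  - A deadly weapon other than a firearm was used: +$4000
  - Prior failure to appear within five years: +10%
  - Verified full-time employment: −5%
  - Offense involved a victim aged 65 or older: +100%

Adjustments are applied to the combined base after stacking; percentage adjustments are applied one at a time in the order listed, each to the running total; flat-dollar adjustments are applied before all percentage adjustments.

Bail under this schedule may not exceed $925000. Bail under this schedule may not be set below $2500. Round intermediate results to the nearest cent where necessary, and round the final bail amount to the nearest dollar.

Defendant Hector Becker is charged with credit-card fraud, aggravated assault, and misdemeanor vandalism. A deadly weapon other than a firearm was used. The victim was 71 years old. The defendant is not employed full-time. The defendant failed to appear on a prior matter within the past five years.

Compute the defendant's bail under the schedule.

Base amounts from the schedule: credit-card fraud $16800; aggravated assault $231250; misdemeanor vandalism $5800.
Stacking rule: highest base plus 30% of each additional charge. Highest is aggravated assault at $231250. Additional: $16800 × 30% = $5040; $5800 × 30% = $1740. Combined base = $231250 + $6780 = $238030.
A deadly weapon other than a firearm was used (+$4000 flat): $238030 + $4000 = $242030.
Prior failure to appear within five years (+10%): $242030 × 1.1 = $266233.
Offense involved a victim aged 65 or older (+100%): $266233 × 2 = $532466.
$532466 is within the $925000 maximum.
$532466 is at or above the $2500 minimum.

$532466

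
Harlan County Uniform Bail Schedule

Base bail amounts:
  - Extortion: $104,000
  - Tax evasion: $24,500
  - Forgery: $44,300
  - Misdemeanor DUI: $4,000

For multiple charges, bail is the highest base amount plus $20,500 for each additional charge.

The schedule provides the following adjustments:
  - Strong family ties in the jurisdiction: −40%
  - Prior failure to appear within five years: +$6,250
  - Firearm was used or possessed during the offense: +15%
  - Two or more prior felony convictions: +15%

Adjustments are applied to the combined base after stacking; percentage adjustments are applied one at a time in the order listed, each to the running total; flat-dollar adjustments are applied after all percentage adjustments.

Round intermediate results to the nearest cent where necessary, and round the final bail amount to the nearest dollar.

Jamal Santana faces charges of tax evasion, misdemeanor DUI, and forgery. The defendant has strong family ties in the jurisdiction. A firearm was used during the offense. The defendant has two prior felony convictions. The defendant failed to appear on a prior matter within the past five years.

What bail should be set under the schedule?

$73,936

Base amounts from the schedule: tax evasion $24,500; misdemeanor DUI $4,000; forgery $44,300.
Stacking rule: highest base plus $20,500 per additional charge. Highest is forgery at $44,300; 2 additional charges → +$41,000. Combined base = $85,300.
Strong family ties in the jurisdiction (−40%): $85,300 × 0.6 = $51,180.
Firearm was used or possessed during the offense (+15%): $51,180 × 1.15 = $58,857.
Two or more prior felony convictions (+15%): $58,857 × 1.15 = $67,685.55.
Prior failure to appear within five years (+$6,250 flat): $67,685.55 + $6,250 = $73,935.55.
Rounded to the nearest dollar: $73,936.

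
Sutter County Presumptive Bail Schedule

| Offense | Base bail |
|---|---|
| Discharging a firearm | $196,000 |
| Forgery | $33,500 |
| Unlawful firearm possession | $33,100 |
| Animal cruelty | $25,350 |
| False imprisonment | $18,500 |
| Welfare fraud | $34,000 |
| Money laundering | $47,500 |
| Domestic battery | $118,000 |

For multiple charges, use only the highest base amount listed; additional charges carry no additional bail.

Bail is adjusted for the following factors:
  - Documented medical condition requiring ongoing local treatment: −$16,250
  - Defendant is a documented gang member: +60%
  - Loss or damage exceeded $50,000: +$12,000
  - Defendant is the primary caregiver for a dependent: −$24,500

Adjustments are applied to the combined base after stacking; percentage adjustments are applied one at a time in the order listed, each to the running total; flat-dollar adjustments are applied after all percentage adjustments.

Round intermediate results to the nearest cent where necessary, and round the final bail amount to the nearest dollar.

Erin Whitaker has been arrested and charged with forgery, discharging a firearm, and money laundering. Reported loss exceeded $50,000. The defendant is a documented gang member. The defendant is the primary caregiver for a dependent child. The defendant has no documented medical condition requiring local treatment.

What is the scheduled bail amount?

$301,100

Base amounts from the schedule: forgery $33,500; discharging a firearm $196,000; money laundering $47,500.
Stacking rule: use the highest base only. Highest is discharging a firearm at $196,000. Combined base = $196,000.
Defendant is a documented gang member (+60%): $196,000 × 1.6 = $313,600.
Loss or damage exceeded $50,000 (+$12,000 flat): $313,600 + $12,000 = $325,600.
Defendant is the primary caregiver for a dependent (−$24,500 flat): $325,600 − $24,500 = $301,100.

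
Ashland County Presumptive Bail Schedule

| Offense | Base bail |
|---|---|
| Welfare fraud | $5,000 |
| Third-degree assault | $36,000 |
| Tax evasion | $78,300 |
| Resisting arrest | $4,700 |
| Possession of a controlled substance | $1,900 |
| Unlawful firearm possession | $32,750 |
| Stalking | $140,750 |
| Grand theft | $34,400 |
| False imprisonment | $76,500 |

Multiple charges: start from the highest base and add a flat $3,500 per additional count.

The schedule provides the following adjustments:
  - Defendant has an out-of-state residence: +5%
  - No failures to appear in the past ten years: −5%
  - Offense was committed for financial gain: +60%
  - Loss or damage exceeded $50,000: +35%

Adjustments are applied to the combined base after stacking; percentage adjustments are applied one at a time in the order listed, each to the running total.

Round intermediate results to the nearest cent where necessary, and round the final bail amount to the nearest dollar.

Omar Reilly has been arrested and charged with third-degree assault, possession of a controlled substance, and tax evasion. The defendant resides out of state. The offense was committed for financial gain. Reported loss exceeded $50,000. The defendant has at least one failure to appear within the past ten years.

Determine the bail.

$193,460

Base amounts from the schedule: third-degree assault $36,000; possession of a controlled substance $1,900; tax evasion $78,300.
Stacking rule: highest base plus $3,500 per additional charge. Highest is tax evasion at $78,300; 2 additional charges → +$7,000. Combined base = $85,300.
Defendant has an out-of-state residence (+5%): $85,300 × 1.05 = $89,565.
Offense was committed for financial gain (+60%): $89,565 × 1.6 = $143,304.
Loss or damage exceeded $50,000 (+35%): $143,304 × 1.35 = $193,460.40.
Rounded to the nearest dollar: $193,460.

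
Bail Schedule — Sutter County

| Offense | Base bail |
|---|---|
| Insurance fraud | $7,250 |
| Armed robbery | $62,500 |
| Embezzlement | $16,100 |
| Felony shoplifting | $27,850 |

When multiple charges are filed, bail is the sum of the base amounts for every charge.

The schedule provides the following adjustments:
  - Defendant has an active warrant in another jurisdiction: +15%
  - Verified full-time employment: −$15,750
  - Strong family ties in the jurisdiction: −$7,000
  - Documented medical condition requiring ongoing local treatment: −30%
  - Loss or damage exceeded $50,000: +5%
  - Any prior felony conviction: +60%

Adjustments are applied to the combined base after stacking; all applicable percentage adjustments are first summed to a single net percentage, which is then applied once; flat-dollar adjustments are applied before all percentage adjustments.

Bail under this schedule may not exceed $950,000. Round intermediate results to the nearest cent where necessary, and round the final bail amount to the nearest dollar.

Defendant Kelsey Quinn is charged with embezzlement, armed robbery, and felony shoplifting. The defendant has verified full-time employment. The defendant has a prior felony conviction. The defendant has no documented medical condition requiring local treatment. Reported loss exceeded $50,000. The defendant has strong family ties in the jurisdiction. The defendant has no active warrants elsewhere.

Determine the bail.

$138,105

Base amounts from the schedule: embezzlement $16,100; armed robbery $62,500; felony shoplifting $27,850.
Stacking rule: sum of all bases. $16,100 + $62,500 + $27,850 = $106,450.
Verified full-time employment (−$15,750 flat): $106,450 − $15,750 = $90,700.
Strong family ties in the jurisdiction (−$7,000 flat): $90,700 − $7,000 = $83,700.
Net percentage adjustment: +5% +60% = +65%. $83,700 × 1.65 = $138,105.
$138,105 is within the $950,000 maximum.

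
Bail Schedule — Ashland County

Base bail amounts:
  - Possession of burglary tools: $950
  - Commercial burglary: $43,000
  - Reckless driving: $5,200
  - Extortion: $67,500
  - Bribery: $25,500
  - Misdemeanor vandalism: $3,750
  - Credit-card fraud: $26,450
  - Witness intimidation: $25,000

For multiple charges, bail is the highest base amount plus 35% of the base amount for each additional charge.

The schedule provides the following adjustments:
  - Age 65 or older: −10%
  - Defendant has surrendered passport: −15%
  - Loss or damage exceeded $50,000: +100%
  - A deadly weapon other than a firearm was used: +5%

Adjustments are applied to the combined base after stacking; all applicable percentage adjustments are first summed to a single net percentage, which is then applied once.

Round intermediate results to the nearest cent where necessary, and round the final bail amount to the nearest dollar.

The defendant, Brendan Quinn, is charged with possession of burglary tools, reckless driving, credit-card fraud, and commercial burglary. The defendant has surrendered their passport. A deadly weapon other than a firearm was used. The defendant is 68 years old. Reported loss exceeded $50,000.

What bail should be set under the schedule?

Base amounts from the schedule: possession of burglary tools $950; reckless driving $5,200; credit-card fraud $26,450; commercial burglary $43,000.
Stacking rule: highest base plus 35% of each additional charge. Highest is commercial burglary at $43,000. Additional: $950 × 35% = $332.50; $5,200 × 35% = $1,820; $26,450 × 35% = $9,257.50. Combined base = $43,000 + $11,410 = $54,410.
Net percentage adjustment: −10% −15% +100% +5% = +80%. $54,410 × 1.8 = $97,938.

$97,938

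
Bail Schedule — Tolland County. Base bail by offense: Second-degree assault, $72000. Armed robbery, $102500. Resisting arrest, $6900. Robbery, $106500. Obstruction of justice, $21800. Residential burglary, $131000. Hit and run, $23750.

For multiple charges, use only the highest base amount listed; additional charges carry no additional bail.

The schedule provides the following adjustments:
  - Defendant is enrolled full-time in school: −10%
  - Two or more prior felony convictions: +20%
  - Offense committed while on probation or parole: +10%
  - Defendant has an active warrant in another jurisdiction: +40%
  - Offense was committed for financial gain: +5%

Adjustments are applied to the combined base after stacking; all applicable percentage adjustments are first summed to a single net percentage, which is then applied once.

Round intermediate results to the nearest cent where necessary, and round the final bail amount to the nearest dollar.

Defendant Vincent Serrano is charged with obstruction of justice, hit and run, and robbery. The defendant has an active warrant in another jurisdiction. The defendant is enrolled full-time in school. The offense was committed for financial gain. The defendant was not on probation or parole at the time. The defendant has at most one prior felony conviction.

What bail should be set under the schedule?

Base amounts from the schedule: obstruction of justice $21800; hit and run $23750; robbery $106500.
Stacking rule: use the highest base only. Highest is robbery at $106500. Combined base = $106500.
Net percentage adjustment: −10% +40% +5% = +35%. $106500 × 1.35 = $143775.

$143775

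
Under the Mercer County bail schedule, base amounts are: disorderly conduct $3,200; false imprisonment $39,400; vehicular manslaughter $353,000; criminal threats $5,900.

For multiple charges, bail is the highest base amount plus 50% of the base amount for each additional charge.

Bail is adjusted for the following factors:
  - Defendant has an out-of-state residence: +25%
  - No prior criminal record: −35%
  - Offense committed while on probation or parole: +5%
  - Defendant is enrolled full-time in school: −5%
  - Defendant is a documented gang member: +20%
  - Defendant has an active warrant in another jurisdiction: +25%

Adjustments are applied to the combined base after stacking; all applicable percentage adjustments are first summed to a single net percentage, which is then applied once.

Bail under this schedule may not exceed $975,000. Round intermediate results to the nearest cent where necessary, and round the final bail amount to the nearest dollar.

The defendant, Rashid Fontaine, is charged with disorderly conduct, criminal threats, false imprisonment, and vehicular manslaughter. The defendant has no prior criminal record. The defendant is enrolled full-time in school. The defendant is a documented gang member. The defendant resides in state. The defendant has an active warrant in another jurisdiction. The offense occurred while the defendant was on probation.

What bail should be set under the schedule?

$414,975

Base amounts from the schedule: disorderly conduct $3,200; criminal threats $5,900; false imprisonment $39,400; vehicular manslaughter $353,000.
Stacking rule: highest base plus 50% of each additional charge. Highest is vehicular manslaughter at $353,000. Additional: $3,200 × 50% = $1,600; $5,900 × 50% = $2,950; $39,400 × 50% = $19,700. Combined base = $353,000 + $24,250 = $377,250.
Net percentage adjustment: −35% +5% −5% +20% +25% = +10%. $377,250 × 1.1 = $414,975.
$414,975 is within the $975,000 maximum.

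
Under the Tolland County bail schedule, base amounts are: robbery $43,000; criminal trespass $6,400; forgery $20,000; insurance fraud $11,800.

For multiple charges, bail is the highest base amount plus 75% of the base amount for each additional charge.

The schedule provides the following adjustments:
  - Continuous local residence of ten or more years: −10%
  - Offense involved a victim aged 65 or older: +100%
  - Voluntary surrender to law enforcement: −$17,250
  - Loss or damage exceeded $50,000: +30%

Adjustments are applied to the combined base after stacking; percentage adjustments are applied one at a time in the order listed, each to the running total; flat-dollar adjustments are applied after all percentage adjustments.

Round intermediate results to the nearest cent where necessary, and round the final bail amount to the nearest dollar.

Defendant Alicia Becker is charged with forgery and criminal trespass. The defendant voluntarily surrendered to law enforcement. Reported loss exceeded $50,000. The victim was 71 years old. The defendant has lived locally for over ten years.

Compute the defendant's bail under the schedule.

$40,782

Base amounts from the schedule: forgery $20,000; criminal trespass $6,400.
Stacking rule: highest base plus 75% of each additional charge. Highest is forgery at $20,000. Additional: $6,400 × 75% = $4,800. Combined base = $20,000 + $4,800 = $24,800.
Continuous local residence of ten or more years (−10%): $24,800 × 0.9 = $22,320.
Offense involved a victim aged 65 or older (+100%): $22,320 × 2 = $44,640.
Loss or damage exceeded $50,000 (+30%): $44,640 × 1.3 = $58,032.
Voluntary surrender to law enforcement (−$17,250 flat): $58,032 − $17,250 = $40,782.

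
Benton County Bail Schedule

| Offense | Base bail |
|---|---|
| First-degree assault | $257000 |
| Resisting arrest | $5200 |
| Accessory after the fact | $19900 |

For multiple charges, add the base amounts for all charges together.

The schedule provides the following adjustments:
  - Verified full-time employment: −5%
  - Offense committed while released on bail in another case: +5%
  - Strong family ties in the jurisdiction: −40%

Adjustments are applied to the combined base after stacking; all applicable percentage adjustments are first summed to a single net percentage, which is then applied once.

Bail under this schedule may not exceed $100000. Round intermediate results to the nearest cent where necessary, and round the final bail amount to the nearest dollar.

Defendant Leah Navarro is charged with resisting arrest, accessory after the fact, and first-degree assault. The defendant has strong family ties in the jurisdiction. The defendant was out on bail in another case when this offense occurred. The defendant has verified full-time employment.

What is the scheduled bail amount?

$100000

Base amounts from the schedule: resisting arrest $5200; accessory after the fact $19900; first-degree assault $257000.
Stacking rule: sum of all bases. $5200 + $19900 + $257000 = $282100.
Net percentage adjustment: −5% +5% −40% = −40%. $282100 × 0.6 = $169260.
Result $169260 exceeds the maximum of $100000; bail is capped at $100000.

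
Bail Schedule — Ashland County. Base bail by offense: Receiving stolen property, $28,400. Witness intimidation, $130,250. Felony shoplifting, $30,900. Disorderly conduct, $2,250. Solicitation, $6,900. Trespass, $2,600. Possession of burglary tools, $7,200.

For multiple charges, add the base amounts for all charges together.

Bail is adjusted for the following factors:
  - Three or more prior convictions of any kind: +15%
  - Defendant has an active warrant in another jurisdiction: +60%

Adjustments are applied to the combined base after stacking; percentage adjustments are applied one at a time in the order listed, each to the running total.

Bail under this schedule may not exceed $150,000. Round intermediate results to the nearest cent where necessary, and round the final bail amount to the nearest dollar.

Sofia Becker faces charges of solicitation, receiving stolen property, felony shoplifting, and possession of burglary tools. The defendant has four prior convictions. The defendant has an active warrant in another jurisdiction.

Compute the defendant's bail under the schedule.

$135,056

Base amounts from the schedule: solicitation $6,900; receiving stolen property $28,400; felony shoplifting $30,900; possession of burglary tools $7,200.
Stacking rule: sum of all bases. $6,900 + $28,400 + $30,900 + $7,200 = $73,400.
Three or more prior convictions of any kind (+15%): $73,400 × 1.15 = $84,410.
Defendant has an active warrant in another jurisdiction (+60%): $84,410 × 1.6 = $135,056.
$135,056 is within the $150,000 maximum.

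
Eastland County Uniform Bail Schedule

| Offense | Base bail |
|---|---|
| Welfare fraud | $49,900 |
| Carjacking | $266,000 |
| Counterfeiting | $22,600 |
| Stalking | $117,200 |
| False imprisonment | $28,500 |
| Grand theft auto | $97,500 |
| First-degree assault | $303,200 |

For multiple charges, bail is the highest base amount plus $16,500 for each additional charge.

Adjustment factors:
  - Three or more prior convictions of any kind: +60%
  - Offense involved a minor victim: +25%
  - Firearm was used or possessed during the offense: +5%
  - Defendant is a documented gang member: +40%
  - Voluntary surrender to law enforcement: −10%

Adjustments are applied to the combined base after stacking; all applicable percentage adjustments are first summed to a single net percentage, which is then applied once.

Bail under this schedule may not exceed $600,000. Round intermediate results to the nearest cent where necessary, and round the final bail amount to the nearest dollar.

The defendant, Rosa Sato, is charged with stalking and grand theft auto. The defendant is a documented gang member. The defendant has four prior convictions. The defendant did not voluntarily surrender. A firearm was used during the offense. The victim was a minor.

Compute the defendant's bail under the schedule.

Base amounts from the schedule: stalking $117,200; grand theft auto $97,500.
Stacking rule: highest base plus $16,500 per additional charge. Highest is stalking at $117,200; 1 additional charge → +$16,500. Combined base = $133,700.
Net percentage adjustment: +60% +25% +5% +40% = +130%. $133,700 × 2.3 = $307,510.
$307,510 is within the $600,000 maximum.

$307,510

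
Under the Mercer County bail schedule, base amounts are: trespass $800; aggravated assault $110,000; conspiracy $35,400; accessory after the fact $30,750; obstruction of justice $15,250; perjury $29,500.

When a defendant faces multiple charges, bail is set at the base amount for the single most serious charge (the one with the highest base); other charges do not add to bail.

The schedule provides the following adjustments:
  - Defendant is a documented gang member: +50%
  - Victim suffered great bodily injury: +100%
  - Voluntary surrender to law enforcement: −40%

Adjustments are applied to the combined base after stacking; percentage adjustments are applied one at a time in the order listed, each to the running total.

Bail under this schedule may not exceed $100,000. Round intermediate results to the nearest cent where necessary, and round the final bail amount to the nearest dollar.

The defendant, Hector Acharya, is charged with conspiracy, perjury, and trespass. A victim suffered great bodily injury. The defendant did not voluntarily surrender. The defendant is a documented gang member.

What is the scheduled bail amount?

Base amounts from the schedule: conspiracy $35,400; perjury $29,500; trespass $800.
Stacking rule: use the highest base only. Highest is conspiracy at $35,400. Combined base = $35,400.
Defendant is a documented gang member (+50%): $35,400 × 1.5 = $53,100.
Victim suffered great bodily injury (+100%): $53,100 × 2 = $106,200.
Result $106,200 exceeds the maximum of $100,000; bail is capped at $100,000.

$100,000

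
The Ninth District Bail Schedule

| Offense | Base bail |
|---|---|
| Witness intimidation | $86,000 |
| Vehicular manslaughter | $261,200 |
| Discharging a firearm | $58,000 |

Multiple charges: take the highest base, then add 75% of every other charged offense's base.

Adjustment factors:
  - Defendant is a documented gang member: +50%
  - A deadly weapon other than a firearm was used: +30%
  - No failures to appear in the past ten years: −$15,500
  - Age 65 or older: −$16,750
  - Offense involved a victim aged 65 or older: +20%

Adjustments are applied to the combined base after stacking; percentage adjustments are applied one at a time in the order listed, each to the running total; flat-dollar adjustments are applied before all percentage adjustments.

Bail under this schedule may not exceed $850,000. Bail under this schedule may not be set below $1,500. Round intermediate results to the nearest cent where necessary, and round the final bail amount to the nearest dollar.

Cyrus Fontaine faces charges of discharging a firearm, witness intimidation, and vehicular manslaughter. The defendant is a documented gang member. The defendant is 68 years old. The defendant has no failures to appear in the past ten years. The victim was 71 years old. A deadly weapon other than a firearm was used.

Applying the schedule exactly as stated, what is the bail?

$788,463

Base amounts from the schedule: discharging a firearm $58,000; witness intimidation $86,000; vehicular manslaughter $261,200.
Stacking rule: highest base plus 75% of each additional charge. Highest is vehicular manslaughter at $261,200. Additional: $58,000 × 75% = $43,500; $86,000 × 75% = $64,500. Combined base = $261,200 + $108,000 = $369,200.
No failures to appear in the past ten years (−$15,500 flat): $369,200 − $15,500 = $353,700.
Age 65 or older (−$16,750 flat): $353,700 − $16,750 = $336,950.
Defendant is a documented gang member (+50%): $336,950 × 1.5 = $505,425.
A deadly weapon other than a firearm was used (+30%): $505,425 × 1.3 = $657,052.50.
Offense involved a victim aged 65 or older (+20%): $657,052.50 × 1.2 = $788,463.
$788,463 is within the $850,000 maximum.
$788,463 is at or above the $1,500 minimum.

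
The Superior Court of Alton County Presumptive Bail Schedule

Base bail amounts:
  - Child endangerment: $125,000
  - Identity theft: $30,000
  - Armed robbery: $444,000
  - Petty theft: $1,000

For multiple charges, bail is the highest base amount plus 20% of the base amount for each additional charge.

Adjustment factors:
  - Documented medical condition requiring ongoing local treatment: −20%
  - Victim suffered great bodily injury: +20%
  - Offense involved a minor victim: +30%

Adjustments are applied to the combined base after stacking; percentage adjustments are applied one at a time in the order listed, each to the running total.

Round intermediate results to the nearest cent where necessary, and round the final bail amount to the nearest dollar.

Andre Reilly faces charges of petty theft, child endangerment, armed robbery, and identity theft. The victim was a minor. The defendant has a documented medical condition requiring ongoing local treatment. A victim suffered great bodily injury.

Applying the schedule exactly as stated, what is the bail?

$593,050

Base amounts from the schedule: petty theft $1,000; child endangerment $125,000; armed robbery $444,000; identity theft $30,000.
Stacking rule: highest base plus 20% of each additional charge. Highest is armed robbery at $444,000. Additional: $1,000 × 20% = $200; $125,000 × 20% = $25,000; $30,000 × 20% = $6,000. Combined base = $444,000 + $31,200 = $475,200.
Documented medical condition requiring ongoing local treatment (−20%): $475,200 × 0.8 = $380,160.
Victim suffered great bodily injury (+20%): $380,160 × 1.2 = $456,192.
Offense involved a minor victim (+30%): $456,192 × 1.3 = $593,049.60.
Rounded to the nearest dollar: $593,050.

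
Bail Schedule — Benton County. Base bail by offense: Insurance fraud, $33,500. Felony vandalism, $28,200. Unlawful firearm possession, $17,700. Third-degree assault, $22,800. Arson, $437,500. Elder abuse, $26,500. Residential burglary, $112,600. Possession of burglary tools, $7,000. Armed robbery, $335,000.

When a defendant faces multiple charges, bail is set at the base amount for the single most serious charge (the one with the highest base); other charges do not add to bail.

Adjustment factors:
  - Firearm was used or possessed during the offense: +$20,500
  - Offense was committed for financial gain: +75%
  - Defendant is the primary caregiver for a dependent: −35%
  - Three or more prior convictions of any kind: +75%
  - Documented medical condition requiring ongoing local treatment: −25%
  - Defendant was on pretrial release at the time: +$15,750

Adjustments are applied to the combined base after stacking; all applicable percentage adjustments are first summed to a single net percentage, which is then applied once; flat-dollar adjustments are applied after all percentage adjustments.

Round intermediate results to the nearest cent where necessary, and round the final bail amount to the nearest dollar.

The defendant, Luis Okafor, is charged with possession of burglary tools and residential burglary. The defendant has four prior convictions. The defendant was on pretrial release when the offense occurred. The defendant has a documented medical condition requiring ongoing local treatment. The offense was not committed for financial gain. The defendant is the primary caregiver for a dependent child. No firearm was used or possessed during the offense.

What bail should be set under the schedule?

$145,240

Base amounts from the schedule: possession of burglary tools $7,000; residential burglary $112,600.
Stacking rule: use the highest base only. Highest is residential burglary at $112,600. Combined base = $112,600.
Net percentage adjustment: −35% +75% −25% = +15%. $112,600 × 1.15 = $129,490.
Defendant was on pretrial release at the time (+$15,750 flat): $129,490 + $15,750 = $145,240.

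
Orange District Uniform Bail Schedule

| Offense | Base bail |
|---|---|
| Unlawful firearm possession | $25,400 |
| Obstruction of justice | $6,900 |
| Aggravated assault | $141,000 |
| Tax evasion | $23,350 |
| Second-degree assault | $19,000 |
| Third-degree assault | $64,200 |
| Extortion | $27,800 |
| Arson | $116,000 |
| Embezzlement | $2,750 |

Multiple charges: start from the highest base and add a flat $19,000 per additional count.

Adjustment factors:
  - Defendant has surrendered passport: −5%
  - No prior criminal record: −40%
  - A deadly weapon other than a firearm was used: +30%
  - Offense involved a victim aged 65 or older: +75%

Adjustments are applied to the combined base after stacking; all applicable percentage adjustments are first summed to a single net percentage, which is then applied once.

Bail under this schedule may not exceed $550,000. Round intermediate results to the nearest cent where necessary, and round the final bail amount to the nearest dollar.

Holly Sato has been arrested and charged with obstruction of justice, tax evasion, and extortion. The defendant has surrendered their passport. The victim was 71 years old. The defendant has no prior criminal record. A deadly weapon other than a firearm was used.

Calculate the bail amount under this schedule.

$105,280

Base amounts from the schedule: obstruction of justice $6,900; tax evasion $23,350; extortion $27,800.
Stacking rule: highest base plus $19,000 per additional charge. Highest is extortion at $27,800; 2 additional charges → +$38,000. Combined base = $65,800.
Net percentage adjustment: −5% −40% +30% +75% = +60%. $65,800 × 1.6 = $105,280.
$105,280 is within the $550,000 maximum.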